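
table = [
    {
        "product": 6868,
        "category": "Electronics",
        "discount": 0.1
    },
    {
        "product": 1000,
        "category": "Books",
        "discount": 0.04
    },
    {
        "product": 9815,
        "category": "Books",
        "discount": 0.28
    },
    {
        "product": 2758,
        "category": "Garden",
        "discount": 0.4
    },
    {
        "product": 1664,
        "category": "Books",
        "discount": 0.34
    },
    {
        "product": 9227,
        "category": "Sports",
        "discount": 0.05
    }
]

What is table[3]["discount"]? 0.4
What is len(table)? 6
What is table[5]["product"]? 9227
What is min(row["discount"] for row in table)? 0.04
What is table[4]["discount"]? 0.34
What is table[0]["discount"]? 0.1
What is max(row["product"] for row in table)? 9815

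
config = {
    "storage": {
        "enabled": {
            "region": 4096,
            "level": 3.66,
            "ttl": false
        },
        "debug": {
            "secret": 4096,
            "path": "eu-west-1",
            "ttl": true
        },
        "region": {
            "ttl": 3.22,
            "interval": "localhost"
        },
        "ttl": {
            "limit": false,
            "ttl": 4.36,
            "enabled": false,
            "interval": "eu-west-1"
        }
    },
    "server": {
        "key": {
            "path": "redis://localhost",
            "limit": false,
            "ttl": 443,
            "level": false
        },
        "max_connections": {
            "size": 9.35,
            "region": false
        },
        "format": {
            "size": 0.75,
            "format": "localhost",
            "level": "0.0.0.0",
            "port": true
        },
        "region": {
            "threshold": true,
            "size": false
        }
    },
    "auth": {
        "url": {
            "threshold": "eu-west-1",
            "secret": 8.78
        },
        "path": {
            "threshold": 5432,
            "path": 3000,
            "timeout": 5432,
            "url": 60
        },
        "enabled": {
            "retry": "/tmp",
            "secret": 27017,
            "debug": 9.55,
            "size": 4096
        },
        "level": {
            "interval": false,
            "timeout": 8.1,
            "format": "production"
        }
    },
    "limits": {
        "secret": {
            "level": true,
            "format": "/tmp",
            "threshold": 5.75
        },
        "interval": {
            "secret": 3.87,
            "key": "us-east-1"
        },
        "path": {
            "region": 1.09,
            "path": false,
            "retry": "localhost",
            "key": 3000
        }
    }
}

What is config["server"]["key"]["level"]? False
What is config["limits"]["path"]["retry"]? "localhost"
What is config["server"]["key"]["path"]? "redis://localhost"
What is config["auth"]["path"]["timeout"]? 5432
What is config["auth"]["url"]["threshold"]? "eu-west-1"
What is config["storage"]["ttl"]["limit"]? False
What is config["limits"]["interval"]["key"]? "us-east-1"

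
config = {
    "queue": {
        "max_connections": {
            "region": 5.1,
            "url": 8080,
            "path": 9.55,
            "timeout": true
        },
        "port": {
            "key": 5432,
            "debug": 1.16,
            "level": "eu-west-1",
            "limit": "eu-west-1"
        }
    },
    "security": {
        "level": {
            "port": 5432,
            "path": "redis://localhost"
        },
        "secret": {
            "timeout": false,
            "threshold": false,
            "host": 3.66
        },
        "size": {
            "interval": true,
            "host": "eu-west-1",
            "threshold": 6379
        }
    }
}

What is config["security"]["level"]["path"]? "redis://localhost"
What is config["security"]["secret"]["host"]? 3.66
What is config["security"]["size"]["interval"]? True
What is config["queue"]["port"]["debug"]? 1.16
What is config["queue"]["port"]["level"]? "eu-west-1"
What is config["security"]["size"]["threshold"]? 6379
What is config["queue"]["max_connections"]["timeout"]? True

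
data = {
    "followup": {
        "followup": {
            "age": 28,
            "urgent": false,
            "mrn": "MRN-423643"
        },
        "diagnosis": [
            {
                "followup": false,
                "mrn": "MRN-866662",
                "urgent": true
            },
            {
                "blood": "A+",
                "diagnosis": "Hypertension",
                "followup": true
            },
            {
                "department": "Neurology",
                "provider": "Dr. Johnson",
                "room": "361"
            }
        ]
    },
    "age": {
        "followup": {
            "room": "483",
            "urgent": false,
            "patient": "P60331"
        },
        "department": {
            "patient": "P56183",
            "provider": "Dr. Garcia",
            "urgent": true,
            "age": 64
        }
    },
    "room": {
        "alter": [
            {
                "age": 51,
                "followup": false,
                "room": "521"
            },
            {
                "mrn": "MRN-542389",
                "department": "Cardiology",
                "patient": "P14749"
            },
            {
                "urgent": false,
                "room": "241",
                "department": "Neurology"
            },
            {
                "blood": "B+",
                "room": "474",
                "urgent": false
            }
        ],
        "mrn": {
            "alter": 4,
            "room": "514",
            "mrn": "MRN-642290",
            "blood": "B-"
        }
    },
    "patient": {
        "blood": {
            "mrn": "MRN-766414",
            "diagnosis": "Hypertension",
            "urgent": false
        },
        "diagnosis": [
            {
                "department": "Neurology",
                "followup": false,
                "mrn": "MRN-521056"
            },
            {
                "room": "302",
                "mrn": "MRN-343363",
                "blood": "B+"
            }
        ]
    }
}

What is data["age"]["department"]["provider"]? "Dr. Garcia"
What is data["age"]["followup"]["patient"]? "P60331"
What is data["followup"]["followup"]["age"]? 28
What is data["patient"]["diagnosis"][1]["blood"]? "B+"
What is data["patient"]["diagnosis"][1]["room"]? "302"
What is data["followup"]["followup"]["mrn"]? "MRN-423643"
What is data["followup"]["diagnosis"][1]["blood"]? "A+"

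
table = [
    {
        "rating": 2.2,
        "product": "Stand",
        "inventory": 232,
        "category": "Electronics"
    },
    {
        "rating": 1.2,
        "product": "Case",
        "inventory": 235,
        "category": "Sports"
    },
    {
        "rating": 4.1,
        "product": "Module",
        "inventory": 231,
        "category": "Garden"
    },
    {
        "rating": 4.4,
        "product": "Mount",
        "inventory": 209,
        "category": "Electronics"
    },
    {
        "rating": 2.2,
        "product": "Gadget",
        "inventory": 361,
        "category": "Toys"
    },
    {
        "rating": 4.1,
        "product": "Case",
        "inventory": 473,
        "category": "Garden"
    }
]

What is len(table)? 6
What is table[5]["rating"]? 4.1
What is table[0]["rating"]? 2.2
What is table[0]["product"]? "Stand"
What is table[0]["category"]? "Electronics"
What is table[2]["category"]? "Garden"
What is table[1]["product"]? "Case"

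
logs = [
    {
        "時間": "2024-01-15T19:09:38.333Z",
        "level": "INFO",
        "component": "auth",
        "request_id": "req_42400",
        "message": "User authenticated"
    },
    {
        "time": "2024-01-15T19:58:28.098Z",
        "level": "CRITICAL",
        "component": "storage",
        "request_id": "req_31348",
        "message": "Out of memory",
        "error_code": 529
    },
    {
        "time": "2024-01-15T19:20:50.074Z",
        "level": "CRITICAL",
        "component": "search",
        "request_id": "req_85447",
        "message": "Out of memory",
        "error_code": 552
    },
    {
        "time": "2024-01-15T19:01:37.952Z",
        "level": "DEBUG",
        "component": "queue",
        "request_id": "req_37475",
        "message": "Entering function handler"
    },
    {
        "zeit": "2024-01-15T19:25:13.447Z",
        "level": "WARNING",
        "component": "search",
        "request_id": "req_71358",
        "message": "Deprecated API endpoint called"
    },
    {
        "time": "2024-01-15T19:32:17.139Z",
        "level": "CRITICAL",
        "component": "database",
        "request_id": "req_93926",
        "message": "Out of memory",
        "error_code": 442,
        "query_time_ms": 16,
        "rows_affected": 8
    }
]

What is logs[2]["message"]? "Out of memory"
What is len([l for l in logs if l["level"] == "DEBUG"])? 1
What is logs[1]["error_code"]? 529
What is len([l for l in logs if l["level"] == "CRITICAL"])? 3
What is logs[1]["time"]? "2024-01-15T19:58:28.098Z"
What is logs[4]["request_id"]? "req_71358"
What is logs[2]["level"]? "CRITICAL"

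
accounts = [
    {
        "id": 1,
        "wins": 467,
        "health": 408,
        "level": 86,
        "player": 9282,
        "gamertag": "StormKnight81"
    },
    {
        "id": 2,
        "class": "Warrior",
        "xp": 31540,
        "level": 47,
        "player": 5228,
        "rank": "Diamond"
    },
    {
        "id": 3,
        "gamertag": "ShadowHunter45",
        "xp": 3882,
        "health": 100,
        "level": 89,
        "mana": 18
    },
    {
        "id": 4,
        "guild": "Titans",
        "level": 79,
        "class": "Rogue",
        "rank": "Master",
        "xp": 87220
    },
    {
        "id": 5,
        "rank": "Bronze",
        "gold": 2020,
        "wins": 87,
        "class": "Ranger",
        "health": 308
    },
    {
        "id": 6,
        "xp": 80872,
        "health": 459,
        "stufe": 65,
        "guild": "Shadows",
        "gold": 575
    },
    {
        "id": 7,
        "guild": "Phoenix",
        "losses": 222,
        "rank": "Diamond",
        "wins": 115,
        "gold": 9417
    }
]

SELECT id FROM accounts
[1, 2, 3, 4, 5, 6, 7]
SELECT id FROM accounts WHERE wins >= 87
[1, 5, 7]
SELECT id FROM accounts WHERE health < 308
[3]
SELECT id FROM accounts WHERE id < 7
[1, 2, 3, 4, 5, 6]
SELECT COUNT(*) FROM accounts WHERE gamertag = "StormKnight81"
1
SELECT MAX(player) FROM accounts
9282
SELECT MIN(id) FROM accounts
1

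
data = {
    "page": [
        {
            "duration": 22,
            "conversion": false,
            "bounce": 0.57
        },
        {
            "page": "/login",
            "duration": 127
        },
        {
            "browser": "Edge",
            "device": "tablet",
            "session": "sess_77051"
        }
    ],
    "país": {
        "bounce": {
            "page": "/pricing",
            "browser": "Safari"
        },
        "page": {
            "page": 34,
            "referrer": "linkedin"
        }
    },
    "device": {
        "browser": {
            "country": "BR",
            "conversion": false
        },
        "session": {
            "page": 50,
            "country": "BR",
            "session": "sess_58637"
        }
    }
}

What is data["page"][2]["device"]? "tablet"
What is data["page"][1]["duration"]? 127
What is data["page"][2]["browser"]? "Edge"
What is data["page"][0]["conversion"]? False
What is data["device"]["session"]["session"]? "sess_58637"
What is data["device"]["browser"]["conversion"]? False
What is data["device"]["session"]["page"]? 50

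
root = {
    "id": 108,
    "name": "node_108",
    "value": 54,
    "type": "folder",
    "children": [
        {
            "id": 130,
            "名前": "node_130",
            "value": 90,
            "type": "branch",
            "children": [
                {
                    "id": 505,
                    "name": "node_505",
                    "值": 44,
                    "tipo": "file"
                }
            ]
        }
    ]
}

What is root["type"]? "folder"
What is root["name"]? "node_108"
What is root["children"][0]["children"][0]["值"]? 44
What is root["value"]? 54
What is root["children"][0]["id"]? 130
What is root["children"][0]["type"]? "branch"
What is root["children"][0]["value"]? 90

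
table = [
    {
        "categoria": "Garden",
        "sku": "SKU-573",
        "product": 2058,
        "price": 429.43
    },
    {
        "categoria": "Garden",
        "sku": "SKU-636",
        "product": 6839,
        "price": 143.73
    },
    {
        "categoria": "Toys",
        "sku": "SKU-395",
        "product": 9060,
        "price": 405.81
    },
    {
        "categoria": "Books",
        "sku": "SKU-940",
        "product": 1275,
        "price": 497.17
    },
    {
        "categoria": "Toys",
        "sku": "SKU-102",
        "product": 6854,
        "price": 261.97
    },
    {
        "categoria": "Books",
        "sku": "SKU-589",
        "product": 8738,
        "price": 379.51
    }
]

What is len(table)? 6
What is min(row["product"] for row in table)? 1275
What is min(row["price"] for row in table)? 143.73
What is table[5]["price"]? 379.51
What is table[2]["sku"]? "SKU-395"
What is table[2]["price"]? 405.81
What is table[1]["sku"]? "SKU-636"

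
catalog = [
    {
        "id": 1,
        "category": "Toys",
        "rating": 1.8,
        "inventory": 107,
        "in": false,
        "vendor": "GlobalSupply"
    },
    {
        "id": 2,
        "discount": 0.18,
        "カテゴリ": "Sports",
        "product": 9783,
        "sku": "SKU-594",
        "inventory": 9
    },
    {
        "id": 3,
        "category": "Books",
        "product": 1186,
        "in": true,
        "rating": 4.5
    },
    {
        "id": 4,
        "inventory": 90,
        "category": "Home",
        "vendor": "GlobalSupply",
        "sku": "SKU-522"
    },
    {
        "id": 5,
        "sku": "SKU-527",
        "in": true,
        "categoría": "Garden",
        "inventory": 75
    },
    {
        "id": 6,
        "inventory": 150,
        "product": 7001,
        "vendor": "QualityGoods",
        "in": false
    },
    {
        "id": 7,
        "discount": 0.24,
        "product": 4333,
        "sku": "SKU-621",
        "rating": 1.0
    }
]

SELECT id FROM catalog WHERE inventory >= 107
[1, 6]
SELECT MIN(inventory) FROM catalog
9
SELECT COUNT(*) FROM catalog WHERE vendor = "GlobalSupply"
2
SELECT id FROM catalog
[1, 2, 3, 4, 5, 6, 7]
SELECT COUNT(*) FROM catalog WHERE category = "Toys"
1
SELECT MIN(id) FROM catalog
1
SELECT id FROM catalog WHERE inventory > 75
[1, 4, 6]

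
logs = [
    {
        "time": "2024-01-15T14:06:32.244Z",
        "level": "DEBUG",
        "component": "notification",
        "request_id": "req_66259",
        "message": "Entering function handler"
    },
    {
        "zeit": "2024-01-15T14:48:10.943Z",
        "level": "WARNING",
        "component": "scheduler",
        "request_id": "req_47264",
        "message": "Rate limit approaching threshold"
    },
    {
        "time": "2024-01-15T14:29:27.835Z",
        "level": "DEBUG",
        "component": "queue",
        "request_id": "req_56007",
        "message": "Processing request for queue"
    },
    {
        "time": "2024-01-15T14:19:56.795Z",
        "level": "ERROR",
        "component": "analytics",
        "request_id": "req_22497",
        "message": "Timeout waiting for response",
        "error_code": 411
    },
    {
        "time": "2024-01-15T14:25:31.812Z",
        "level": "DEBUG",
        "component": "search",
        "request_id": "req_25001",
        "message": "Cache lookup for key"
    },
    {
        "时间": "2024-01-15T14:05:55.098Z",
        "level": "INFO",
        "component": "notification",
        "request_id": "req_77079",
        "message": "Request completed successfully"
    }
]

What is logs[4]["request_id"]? "req_25001"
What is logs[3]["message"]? "Timeout waiting for response"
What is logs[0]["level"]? "DEBUG"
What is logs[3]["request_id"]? "req_22497"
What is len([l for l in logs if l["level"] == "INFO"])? 1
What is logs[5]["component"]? "notification"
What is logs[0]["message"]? "Entering function handler"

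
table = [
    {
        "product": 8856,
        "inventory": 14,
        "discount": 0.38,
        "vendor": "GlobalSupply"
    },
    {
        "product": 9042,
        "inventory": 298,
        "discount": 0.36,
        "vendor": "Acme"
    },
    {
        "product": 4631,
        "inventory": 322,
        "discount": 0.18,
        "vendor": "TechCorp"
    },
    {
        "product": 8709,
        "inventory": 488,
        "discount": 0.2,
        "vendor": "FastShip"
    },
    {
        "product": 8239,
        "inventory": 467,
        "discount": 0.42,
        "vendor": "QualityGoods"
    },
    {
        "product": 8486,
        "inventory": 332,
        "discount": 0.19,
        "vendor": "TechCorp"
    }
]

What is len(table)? 6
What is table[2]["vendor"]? "TechCorp"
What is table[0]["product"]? 8856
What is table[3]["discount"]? 0.2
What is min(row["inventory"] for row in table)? 14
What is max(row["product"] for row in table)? 9042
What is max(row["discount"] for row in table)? 0.42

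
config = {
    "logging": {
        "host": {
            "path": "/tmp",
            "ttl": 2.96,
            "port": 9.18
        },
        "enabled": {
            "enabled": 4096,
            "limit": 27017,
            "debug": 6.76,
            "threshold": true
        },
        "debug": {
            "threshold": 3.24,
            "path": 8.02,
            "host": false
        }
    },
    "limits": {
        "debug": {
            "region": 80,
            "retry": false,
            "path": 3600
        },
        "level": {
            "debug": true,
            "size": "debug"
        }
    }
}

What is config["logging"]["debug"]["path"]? 8.02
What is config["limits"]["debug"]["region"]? 80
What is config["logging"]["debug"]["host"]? False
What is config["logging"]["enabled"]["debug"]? 6.76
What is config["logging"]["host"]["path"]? "/tmp"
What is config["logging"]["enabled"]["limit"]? 27017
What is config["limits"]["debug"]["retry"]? False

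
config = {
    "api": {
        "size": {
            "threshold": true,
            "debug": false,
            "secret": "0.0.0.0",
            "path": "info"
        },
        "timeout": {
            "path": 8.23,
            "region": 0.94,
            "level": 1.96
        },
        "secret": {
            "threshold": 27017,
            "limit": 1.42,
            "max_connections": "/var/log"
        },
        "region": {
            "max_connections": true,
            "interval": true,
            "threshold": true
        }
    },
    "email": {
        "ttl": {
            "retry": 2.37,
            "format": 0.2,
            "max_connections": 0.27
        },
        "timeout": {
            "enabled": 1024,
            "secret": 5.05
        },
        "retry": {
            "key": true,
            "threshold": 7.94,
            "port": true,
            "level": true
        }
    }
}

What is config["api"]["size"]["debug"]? False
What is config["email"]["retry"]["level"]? True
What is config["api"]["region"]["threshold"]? True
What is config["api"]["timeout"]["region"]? 0.94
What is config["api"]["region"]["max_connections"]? True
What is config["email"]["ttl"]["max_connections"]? 0.27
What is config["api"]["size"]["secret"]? "0.0.0.0"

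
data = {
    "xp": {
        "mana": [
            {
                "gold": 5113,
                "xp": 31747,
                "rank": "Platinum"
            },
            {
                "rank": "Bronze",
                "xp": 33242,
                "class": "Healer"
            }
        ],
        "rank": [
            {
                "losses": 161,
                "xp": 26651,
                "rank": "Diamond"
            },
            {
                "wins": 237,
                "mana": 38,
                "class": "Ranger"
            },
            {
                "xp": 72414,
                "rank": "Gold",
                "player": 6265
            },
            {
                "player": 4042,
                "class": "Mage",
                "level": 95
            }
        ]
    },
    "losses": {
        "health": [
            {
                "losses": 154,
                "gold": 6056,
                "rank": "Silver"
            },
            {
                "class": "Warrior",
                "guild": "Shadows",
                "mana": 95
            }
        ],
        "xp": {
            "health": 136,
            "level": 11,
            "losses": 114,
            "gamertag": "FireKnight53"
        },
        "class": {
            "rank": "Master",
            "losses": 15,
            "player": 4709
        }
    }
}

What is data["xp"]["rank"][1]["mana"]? 38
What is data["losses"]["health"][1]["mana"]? 95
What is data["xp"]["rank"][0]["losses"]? 161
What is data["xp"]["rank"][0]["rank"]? "Diamond"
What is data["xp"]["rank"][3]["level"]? 95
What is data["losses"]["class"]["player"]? 4709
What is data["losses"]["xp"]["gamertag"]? "FireKnight53"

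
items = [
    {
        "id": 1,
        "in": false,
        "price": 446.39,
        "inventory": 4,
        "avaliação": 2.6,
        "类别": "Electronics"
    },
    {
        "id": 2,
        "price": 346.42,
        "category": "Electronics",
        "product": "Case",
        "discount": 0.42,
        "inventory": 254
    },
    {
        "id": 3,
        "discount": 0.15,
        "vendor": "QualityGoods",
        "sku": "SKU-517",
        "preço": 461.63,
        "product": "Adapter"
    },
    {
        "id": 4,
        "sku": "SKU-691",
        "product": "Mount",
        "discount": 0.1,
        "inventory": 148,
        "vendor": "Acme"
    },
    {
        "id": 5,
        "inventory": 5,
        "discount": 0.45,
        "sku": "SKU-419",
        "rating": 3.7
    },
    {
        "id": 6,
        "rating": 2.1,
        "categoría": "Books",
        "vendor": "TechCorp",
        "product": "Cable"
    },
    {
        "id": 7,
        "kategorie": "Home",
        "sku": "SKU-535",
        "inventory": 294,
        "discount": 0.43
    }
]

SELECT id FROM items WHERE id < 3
[1, 2]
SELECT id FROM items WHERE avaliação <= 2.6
[1]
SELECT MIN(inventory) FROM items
4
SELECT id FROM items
[1, 2, 3, 4, 5, 6, 7]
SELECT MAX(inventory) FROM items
294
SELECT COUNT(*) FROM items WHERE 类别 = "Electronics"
1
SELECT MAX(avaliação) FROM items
2.6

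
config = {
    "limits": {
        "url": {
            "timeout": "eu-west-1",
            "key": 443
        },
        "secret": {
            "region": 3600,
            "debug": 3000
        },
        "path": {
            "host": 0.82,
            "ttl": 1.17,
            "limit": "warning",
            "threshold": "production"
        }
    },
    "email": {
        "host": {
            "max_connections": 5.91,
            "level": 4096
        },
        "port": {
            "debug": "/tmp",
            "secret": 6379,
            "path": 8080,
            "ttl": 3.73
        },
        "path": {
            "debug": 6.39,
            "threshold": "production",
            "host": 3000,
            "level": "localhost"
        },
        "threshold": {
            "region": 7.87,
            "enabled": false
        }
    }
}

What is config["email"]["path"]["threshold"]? "production"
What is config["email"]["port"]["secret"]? 6379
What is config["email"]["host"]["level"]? 4096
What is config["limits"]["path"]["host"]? 0.82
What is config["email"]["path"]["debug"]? 6.39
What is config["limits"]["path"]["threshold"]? "production"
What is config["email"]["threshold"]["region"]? 7.87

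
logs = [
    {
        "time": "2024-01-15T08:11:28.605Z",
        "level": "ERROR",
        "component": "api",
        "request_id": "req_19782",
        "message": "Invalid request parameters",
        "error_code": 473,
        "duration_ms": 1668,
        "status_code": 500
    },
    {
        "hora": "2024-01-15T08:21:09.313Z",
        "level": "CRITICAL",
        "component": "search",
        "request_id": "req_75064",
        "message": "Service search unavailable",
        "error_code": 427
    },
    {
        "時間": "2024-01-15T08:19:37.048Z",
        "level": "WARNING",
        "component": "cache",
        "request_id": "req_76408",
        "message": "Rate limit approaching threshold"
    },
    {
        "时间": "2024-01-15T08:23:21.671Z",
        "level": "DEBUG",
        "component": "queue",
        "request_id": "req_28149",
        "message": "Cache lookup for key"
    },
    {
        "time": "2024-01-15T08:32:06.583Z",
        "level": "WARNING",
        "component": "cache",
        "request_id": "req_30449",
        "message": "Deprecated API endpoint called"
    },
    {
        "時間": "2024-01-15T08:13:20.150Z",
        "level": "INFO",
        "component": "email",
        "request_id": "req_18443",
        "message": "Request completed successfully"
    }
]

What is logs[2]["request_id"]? "req_76408"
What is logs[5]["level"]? "INFO"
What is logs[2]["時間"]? "2024-01-15T08:19:37.048Z"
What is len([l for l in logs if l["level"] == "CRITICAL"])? 1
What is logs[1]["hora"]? "2024-01-15T08:21:09.313Z"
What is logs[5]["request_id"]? "req_18443"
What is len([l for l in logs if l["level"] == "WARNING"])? 2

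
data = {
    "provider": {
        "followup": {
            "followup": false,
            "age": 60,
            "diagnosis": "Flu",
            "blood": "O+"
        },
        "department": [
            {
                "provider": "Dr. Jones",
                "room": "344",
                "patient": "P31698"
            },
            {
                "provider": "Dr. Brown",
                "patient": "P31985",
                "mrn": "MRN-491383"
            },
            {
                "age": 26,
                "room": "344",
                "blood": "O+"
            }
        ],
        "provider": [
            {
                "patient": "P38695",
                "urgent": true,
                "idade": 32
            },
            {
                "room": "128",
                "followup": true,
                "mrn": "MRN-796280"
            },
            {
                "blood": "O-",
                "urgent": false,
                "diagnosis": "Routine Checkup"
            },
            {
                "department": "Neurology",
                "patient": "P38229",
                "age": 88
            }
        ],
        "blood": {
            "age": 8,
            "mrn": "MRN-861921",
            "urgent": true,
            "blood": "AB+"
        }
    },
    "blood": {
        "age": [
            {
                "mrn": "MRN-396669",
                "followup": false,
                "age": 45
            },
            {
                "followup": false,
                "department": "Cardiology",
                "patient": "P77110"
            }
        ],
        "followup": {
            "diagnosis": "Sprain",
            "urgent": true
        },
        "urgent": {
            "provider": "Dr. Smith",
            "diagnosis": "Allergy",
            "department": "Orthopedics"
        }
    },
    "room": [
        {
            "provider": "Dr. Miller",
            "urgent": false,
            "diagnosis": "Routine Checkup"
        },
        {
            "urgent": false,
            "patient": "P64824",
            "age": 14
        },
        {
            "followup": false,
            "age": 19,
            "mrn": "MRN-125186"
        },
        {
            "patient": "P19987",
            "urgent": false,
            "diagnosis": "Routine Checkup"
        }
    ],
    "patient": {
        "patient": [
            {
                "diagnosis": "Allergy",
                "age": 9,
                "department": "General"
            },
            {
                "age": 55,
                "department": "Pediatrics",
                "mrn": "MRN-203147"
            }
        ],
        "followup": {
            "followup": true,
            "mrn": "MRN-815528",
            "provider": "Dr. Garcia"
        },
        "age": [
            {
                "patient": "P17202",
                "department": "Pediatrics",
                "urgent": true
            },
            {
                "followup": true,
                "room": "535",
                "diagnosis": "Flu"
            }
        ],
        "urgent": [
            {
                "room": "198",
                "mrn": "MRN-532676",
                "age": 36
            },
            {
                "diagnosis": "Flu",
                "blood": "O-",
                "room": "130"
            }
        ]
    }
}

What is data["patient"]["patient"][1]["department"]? "Pediatrics"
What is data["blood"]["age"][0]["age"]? 45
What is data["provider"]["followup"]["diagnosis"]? "Flu"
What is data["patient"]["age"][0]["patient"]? "P17202"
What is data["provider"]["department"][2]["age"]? 26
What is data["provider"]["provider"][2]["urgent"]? False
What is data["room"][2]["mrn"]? "MRN-125186"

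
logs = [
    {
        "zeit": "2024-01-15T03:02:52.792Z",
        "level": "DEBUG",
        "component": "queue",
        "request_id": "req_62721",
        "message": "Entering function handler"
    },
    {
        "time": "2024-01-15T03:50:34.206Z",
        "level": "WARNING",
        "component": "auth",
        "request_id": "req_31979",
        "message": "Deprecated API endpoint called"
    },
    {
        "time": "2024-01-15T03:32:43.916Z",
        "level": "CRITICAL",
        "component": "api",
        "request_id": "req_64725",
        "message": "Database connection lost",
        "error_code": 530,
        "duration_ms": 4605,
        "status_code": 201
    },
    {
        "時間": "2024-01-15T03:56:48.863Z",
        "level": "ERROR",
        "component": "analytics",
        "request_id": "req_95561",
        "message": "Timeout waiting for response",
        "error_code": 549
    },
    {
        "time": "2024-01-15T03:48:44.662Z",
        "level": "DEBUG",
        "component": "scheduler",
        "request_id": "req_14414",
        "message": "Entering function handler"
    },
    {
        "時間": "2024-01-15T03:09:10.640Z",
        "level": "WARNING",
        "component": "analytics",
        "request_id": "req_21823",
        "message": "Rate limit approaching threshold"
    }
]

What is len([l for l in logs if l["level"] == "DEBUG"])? 2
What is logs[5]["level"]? "WARNING"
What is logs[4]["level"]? "DEBUG"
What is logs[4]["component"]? "scheduler"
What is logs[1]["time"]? "2024-01-15T03:50:34.206Z"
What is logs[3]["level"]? "ERROR"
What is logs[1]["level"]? "WARNING"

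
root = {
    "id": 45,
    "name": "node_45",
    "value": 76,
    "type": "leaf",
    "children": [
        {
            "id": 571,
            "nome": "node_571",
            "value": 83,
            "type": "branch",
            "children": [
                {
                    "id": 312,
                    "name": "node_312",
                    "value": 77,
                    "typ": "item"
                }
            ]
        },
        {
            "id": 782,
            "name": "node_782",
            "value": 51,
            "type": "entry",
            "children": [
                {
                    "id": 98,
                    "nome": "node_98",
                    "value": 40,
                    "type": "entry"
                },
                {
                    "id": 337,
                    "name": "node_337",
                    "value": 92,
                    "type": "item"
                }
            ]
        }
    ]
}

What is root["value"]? 76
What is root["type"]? "leaf"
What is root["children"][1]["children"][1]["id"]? 337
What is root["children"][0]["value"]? 83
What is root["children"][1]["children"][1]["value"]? 92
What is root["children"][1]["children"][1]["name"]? "node_337"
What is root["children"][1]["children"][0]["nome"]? "node_98"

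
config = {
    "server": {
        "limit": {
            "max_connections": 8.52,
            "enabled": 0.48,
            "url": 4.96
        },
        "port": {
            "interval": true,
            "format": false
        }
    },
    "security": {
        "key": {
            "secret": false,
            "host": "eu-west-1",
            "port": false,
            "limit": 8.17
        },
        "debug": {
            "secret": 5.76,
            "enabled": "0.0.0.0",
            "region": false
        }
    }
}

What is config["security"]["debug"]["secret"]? 5.76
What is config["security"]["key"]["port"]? False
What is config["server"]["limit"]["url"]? 4.96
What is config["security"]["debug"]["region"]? False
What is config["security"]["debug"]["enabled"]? "0.0.0.0"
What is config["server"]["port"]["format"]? False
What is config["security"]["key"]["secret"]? False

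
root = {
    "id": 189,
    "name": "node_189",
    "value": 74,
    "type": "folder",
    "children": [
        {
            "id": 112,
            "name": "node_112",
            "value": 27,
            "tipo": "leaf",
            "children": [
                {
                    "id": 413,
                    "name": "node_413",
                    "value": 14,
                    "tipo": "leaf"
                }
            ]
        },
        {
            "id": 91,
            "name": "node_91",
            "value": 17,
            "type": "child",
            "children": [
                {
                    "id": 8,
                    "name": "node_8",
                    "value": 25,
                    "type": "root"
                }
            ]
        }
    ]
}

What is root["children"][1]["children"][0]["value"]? 25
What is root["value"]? 74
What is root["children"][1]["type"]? "child"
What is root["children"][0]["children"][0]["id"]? 413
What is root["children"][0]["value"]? 27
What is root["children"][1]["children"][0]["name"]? "node_8"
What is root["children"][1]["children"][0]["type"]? "root"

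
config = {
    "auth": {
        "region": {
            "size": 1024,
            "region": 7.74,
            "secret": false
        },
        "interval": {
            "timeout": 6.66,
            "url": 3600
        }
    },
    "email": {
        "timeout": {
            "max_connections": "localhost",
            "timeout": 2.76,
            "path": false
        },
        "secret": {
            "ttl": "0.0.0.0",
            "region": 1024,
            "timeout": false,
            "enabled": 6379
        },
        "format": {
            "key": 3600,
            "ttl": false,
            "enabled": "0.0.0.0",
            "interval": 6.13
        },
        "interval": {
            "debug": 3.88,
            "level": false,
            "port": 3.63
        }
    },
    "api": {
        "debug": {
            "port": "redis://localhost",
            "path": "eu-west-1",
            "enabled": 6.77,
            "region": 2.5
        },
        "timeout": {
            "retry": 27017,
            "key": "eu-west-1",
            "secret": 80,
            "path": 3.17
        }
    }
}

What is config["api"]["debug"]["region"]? 2.5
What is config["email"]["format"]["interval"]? 6.13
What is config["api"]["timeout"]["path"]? 3.17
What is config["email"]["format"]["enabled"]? "0.0.0.0"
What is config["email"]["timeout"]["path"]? False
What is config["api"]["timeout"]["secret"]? 80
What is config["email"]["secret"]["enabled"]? 6379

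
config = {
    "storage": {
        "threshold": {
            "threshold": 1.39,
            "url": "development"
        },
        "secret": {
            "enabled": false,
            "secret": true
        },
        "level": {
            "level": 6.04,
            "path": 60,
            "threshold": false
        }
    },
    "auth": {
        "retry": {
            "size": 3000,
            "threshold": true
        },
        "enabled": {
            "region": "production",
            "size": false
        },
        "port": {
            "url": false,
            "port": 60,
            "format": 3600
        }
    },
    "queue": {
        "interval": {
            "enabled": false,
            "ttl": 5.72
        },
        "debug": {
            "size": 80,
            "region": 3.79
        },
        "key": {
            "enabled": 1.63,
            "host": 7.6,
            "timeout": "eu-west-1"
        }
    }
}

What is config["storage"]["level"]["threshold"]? False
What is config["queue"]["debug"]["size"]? 80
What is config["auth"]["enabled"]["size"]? False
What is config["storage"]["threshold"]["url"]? "development"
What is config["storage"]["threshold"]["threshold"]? 1.39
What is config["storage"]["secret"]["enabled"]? False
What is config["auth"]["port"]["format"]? 3600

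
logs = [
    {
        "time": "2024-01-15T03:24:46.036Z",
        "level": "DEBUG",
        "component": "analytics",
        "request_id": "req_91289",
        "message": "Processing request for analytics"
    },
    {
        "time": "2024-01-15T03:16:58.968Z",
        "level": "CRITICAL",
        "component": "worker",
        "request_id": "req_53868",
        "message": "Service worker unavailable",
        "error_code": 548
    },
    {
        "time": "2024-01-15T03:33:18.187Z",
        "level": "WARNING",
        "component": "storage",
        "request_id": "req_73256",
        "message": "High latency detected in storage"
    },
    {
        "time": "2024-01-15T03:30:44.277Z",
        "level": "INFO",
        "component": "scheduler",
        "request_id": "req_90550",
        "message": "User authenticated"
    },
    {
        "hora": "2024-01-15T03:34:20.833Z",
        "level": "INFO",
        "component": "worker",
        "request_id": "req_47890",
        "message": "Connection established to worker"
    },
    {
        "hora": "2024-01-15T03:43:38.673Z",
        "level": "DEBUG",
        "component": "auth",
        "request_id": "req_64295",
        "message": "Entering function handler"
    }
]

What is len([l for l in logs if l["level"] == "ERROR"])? 0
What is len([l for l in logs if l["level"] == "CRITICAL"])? 1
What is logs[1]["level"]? "CRITICAL"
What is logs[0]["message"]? "Processing request for analytics"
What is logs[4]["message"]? "Connection established to worker"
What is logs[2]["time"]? "2024-01-15T03:33:18.187Z"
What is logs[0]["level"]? "DEBUG"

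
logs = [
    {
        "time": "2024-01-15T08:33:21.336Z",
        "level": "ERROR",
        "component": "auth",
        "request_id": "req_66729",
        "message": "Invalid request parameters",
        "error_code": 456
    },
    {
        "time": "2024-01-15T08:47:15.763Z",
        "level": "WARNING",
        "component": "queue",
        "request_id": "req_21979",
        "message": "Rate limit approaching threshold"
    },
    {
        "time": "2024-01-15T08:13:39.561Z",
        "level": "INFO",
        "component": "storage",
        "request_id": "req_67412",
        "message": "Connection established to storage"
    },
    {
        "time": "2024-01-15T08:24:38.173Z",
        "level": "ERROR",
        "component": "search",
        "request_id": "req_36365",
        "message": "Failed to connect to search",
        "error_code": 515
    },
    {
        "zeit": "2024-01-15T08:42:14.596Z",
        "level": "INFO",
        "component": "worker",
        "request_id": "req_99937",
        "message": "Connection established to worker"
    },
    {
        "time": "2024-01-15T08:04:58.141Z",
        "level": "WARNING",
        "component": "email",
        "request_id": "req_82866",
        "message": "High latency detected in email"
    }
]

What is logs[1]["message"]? "Rate limit approaching threshold"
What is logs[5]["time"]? "2024-01-15T08:04:58.141Z"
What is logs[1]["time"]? "2024-01-15T08:47:15.763Z"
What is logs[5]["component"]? "email"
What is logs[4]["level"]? "INFO"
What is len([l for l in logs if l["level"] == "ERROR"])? 2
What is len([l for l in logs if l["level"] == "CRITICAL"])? 0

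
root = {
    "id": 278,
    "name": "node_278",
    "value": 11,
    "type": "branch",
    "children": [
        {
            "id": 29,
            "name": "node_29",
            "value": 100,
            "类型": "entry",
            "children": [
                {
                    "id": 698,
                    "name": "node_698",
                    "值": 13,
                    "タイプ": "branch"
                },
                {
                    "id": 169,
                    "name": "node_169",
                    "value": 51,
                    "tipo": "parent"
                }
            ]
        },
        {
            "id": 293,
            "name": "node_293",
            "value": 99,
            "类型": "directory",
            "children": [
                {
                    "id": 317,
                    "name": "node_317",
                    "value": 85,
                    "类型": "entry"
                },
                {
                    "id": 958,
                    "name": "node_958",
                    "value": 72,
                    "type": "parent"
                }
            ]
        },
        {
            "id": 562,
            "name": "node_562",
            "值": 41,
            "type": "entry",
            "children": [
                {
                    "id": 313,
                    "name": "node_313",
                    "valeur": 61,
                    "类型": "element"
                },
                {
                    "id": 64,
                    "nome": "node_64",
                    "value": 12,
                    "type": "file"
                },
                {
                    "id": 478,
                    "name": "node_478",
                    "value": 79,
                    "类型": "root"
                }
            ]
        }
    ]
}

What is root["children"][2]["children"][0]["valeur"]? 61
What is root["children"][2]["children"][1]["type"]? "file"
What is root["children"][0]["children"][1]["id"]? 169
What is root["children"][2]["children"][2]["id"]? 478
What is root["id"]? 278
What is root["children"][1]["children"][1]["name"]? "node_958"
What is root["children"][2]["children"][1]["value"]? 12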